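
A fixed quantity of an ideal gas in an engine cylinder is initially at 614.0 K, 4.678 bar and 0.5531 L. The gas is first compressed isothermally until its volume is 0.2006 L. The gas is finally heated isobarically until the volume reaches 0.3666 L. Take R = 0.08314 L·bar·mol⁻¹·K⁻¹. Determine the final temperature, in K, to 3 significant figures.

T₃ ≈ 1.12e+03 K

T constant ⇒ Boyle's law P V = const: T₂ = T₁; P₂ = P₁·(V₁/V₂) = 12.90 bar.
P constant ⇒ V ∝ T: P₃ = P₂; T₃ = T₂·(V₃/V₂) = 1122 K.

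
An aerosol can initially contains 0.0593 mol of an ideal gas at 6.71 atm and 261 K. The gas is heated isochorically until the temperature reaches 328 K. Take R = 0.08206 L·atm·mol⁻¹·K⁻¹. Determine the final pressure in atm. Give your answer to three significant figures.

P₂ ≈ 8.43 atm

From PV = nRT: V₁ = nRT₁/P₁ = 0.1893 L.
Isochoric, so P/T is constant: V₂ = V₁; P₂ = P₁·(T₂/T₁) = 8.432 atm.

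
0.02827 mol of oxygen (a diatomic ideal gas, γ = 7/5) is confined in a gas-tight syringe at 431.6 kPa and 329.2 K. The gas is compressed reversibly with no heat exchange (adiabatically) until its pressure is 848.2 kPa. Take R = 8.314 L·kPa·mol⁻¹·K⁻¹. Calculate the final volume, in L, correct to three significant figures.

V₂ ≈ 0.111 L

From PV = nRT: V₁ = nRT₁/P₁ = 0.1793 L.
Reversible adiabatic, γ = 7/5: T₂ = T₁·(P₂/P₁)^((γ−1)/γ) = 399.3 K; V₂ = V₁·(P₁/P₂)^(1/γ) = 0.1106 L.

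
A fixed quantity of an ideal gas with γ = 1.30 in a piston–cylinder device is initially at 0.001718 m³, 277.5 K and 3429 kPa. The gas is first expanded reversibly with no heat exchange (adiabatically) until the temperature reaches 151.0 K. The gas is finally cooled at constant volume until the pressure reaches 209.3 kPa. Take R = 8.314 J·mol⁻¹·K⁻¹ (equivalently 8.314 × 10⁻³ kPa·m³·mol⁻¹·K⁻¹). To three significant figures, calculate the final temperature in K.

Adiabatic (γ = 1.30), T V^(γ−1) and P V^γ constant: P₂ = P₁·(T₂/T₁)^(γ/(γ−1)) = 245.4 kPa; V₂ = V₁·(T₁/T₂)^(1/(γ−1)) = 0.01306 m³.
V constant ⇒ P ∝ T: V₃ = V₂; T₃ = T₂·(P₃/P₂) = 128.8 K.

T₃ ≈ 129 K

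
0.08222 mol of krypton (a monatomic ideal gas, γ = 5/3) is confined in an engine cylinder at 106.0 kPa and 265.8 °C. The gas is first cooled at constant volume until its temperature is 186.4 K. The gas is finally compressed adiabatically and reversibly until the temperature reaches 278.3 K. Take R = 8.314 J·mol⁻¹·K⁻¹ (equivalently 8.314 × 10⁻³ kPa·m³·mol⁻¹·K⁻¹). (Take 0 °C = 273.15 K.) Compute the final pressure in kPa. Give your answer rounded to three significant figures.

Convert: T₁ = 539.0 K.
From PV = nRT: V₁ = nRT₁/P₁ = 0.003476 m³.
V constant ⇒ P ∝ T: V₂ = V₁; P₂ = P₁·(T₂/T₁) = 36.66 kPa.
Reversible adiabatic, γ = 5/3: P₃ = P₂·(T₃/T₂)^(γ/(γ−1)) = 99.86 kPa; V₃ = V₂·(T₂/T₃)^(1/(γ−1)) = 0.001905 m³.

P₃ ≈ 99.9 kPa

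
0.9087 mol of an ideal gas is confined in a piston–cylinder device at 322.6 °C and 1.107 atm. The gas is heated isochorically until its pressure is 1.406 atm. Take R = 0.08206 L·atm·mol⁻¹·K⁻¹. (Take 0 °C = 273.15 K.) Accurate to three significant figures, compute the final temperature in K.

T₂ ≈ 757 K

Convert: T₁ = 595.8 K.
From PV = nRT: V₁ = nRT₁/P₁ = 40.13 L.
V constant ⇒ P ∝ T: V₂ = V₁; T₂ = T₁·(P₂/P₁) = 756.7 K.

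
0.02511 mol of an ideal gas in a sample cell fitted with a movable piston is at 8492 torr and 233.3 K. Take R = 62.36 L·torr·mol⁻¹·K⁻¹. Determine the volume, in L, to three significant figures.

PV = nRT ⇒ V = nRT/P = (0.02511 × 62.36 × 233.3) / 8492

V ≈ 0.0430 L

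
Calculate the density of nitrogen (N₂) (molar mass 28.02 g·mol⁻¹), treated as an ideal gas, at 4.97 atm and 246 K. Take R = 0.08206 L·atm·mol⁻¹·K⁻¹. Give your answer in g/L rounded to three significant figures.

ρ ≈ 6.90 g/L

ρ = PM/(RT) = (4.97 × 28.02) / (0.08206 × 246.0)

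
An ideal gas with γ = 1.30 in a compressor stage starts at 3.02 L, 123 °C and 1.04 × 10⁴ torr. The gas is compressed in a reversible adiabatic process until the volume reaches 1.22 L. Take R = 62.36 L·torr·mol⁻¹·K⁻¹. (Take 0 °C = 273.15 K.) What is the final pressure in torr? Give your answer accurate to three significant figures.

Convert: T₁ = 396.1 K.
Reversible adiabatic, γ = 1.30: T₂ = T₁·(V₁/V₂)^(γ−1) = 519.9 K; P₂ = P₁·(V₁/V₂)^γ = 3.379e+04 torr.

P₂ ≈ 3.38e+04 torr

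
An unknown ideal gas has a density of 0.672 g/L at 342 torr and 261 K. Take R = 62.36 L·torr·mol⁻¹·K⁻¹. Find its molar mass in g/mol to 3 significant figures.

M ≈ 32.0 g/mol

ρ = PM/(RT) ⇒ M = ρRT/P = (0.672 × 62.36 × 261.0) / 342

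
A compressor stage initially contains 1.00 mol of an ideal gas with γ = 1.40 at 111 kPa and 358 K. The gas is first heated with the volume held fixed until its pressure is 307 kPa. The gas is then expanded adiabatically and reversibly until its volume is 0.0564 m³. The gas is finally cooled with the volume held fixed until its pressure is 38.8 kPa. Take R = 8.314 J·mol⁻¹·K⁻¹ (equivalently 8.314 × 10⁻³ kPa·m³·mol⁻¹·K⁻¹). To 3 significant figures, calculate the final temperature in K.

T₄ ≈ 263 K

From PV = nRT: V₁ = nRT₁/P₁ = 0.02681 m³.
Isochoric, so P/T is constant: V₂ = V₁; T₂ = T₁·(P₂/P₁) = 990.1 K.
Reversible adiabatic, γ = 1.40: T₃ = T₂·(V₂/V₃)^(γ−1) = 735.4 K; P₃ = P₂·(V₂/V₃)^γ = 108.4 kPa.
Isochoric, so P/T is constant: V₄ = V₃; T₄ = T₃·(P₄/P₃) = 263.2 K.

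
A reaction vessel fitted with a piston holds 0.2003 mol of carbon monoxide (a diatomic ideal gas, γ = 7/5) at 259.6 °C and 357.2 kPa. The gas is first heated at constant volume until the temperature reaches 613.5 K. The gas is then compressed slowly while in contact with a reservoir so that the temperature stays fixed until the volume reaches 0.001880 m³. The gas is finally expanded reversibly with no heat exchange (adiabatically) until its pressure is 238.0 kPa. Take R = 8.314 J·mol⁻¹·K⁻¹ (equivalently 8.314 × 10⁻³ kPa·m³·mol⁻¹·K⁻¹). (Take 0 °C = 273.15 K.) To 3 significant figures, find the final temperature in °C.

T₄ ≈ 211 °C

Convert: T₁ = 532.8 K.
From PV = nRT: V₁ = nRT₁/P₁ = 0.002484 m³.
V constant ⇒ P ∝ T: V₂ = V₁; P₂ = P₁·(T₂/T₁) = 411.3 kPa.
T constant ⇒ Boyle's law P V = const: T₃ = T₂; P₃ = P₂·(V₂/V₃) = 543.4 kPa.
Adiabatic (γ = 7/5), T V^(γ−1) and P V^γ constant: T₄ = T₃·(P₄/P₃)^((γ−1)/γ) = 484.6 K; V₄ = V₃·(P₃/P₄)^(1/γ) = 0.003391 m³.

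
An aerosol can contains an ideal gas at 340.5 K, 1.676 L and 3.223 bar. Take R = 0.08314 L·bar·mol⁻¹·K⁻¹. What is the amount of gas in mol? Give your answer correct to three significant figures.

n ≈ 0.191 mol

PV = nRT ⇒ n = PV/(RT) = (3.223 × 1.676) / (0.08314 × 340.5)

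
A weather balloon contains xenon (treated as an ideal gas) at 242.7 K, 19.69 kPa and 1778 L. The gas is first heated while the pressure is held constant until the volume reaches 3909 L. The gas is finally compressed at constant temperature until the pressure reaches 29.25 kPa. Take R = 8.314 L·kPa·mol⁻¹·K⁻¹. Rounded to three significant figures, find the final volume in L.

V₃ ≈ 2.63e+03 L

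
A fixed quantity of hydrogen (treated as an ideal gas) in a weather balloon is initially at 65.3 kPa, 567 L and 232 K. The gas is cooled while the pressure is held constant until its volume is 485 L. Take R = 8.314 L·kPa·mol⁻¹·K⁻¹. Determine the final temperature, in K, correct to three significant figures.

P constant ⇒ V ∝ T: P₂ = P₁; T₂ = T₁·(V₂/V₁) = 198.4 K.

T₂ ≈ 198 K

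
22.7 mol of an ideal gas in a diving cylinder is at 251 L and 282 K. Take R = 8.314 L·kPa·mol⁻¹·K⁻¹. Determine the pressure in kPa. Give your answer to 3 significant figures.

P ≈ 212 kPa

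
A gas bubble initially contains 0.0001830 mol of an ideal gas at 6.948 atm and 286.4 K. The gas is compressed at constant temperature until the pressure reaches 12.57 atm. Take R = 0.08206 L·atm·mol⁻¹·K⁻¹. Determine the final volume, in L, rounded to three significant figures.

V₂ ≈ 0.000342 L

From PV = nRT: V₁ = nRT₁/P₁ = 0.0006190 L.
Isothermal, so P V is constant: T₂ = T₁; V₂ = V₁·(P₁/P₂) = 0.0003422 L.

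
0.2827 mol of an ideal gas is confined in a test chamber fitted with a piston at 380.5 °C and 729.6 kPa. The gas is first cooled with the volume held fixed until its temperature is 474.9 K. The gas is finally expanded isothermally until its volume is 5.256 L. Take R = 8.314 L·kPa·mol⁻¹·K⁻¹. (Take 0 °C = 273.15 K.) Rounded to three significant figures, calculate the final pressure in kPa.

P₃ ≈ 212 kPa

Convert: T₁ = 653.6 K.
From PV = nRT: V₁ = nRT₁/P₁ = 2.106 L.
V constant ⇒ P ∝ T: V₂ = V₁; P₂ = P₁·(T₂/T₁) = 530.1 kPa.
T constant ⇒ Boyle's law P V = const: T₃ = T₂; P₃ = P₂·(V₂/V₃) = 212.4 kPa.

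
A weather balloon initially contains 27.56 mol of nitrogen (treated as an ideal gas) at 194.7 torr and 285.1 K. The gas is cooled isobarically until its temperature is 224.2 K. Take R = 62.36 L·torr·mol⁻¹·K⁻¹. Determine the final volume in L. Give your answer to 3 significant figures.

From PV = nRT: V₁ = nRT₁/P₁ = 2517 L.
Isobaric, so V/T is constant: P₂ = P₁; V₂ = V₁·(T₂/T₁) = 1979 L.

V₂ ≈ 1.98e+03 L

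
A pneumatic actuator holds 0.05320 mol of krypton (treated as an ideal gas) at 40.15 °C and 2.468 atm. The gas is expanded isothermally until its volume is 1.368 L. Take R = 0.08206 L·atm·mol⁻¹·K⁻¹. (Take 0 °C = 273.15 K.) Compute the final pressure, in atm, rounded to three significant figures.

P₂ ≈ 1.00 atm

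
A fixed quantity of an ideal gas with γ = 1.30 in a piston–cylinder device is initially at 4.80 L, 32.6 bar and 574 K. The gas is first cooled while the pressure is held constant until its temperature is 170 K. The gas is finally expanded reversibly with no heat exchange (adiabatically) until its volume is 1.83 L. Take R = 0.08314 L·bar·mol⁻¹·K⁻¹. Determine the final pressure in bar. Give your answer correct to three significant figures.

P₃ ≈ 23.5 bar

P constant ⇒ V ∝ T: P₂ = P₁; V₂ = V₁·(T₂/T₁) = 1.422 L.
Adiabatic (γ = 1.30), T V^(γ−1) and P V^γ constant: T₃ = T₂·(V₂/V₃)^(γ−1) = 157.6 K; P₃ = P₂·(V₂/V₃)^γ = 23.48 bar.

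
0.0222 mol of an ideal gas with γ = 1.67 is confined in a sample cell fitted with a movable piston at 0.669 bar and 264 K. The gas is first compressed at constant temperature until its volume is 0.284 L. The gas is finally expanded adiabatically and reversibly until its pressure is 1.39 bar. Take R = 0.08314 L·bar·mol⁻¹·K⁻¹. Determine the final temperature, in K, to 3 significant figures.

T₃ ≈ 243 K

From PV = nRT: V₁ = nRT₁/P₁ = 0.7284 L.
T constant ⇒ Boyle's law P V = const: T₂ = T₁; P₂ = P₁·(V₁/V₂) = 1.716 bar.
Adiabatic (γ = 1.67), T V^(γ−1) and P V^γ constant: T₃ = T₂·(P₃/P₂)^((γ−1)/γ) = 242.6 K; V₃ = V₂·(P₂/P₃)^(1/γ) = 0.3222 L.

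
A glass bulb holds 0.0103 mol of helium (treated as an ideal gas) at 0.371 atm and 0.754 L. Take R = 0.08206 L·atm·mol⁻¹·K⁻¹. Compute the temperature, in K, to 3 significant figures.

T ≈ 331 K

PV = nRT ⇒ T = PV/(nR) = (0.371 × 0.754) / (0.0103 × 0.08206)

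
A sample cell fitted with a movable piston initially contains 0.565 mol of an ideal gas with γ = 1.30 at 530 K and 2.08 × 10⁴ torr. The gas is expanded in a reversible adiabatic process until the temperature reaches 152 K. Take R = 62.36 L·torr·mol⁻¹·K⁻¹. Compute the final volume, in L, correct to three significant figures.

V₂ ≈ 57.7 L

From PV = nRT: V₁ = nRT₁/P₁ = 0.8978 L.
Adiabatic (γ = 1.30), T V^(γ−1) and P V^γ constant: P₂ = P₁·(T₂/T₁)^(γ/(γ−1)) = 92.79 torr; V₂ = V₁·(T₁/T₂)^(1/(γ−1)) = 57.71 L.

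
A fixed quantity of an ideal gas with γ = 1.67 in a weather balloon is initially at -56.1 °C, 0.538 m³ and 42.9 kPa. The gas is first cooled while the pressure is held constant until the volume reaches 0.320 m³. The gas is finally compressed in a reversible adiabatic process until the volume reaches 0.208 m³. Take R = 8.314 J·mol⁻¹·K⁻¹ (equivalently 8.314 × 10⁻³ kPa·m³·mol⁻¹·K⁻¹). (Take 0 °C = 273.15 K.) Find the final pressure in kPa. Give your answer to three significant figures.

Convert: T₁ = 217.0 K.
P constant ⇒ V ∝ T: P₂ = P₁; T₂ = T₁·(V₂/V₁) = 129.1 K.
Adiabatic (γ = 1.67), T V^(γ−1) and P V^γ constant: T₃ = T₂·(V₂/V₃)^(γ−1) = 172.3 K; P₃ = P₂·(V₂/V₃)^γ = 88.08 kPa.

P₃ ≈ 88.1 kPa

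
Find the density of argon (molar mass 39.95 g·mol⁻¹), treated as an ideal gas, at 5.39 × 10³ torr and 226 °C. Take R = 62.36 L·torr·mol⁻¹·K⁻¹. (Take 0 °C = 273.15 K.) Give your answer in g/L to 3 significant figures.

ρ = PM/(RT) = (5.39e+03 × 39.95) / (62.36 × 499.1)

ρ ≈ 6.92 g/L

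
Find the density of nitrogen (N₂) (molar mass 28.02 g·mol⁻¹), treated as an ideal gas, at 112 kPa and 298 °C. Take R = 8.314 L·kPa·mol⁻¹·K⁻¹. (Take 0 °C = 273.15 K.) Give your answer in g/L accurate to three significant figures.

ρ ≈ 0.661 g/L

ρ = PM/(RT) = (112 × 28.02) / (8.314 × 571.1)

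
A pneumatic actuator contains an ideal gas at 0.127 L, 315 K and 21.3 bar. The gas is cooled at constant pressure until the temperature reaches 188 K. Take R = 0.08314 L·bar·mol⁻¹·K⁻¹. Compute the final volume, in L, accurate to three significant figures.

Isobaric, so V/T is constant: P₂ = P₁; V₂ = V₁·(T₂/T₁) = 0.07580 L.

V₂ ≈ 0.0758 L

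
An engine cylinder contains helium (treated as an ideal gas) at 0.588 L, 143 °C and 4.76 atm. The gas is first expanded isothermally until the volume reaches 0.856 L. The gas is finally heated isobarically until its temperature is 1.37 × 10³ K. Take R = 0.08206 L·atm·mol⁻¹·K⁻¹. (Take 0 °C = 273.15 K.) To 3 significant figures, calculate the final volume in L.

Convert: T₁ = 416.1 K.
T constant ⇒ Boyle's law P V = const: T₂ = T₁; P₂ = P₁·(V₁/V₂) = 3.270 atm.
P constant ⇒ V ∝ T: P₃ = P₂; V₃ = V₂·(T₃/T₂) = 2.818 L.

V₃ ≈ 2.82 L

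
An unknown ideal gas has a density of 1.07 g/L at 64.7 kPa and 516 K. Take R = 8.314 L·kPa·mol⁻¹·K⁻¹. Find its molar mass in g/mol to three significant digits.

M ≈ 70.9 g/mol

ρ = PM/(RT) ⇒ M = ρRT/P = (1.07 × 8.314 × 516.0) / 64.7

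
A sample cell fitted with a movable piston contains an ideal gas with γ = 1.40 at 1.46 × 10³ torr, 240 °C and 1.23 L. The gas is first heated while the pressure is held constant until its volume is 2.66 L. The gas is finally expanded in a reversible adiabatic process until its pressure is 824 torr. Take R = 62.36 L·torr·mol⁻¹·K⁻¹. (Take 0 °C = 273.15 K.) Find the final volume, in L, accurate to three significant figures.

V₃ ≈ 4.00 L

Convert: T₁ = 513.1 K.
P constant ⇒ V ∝ T: P₂ = P₁; T₂ = T₁·(V₂/V₁) = 1110 K.
Reversible adiabatic, γ = 1.40: T₃ = T₂·(P₃/P₂)^((γ−1)/γ) = 942.4 K; V₃ = V₂·(P₂/P₃)^(1/γ) = 4.002 L.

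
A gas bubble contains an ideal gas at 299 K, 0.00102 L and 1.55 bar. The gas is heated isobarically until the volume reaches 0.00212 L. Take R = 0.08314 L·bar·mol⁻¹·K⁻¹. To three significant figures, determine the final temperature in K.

Isobaric, so V/T is constant: P₂ = P₁; T₂ = T₁·(V₂/V₁) = 621.5 K.

T₂ ≈ 621 K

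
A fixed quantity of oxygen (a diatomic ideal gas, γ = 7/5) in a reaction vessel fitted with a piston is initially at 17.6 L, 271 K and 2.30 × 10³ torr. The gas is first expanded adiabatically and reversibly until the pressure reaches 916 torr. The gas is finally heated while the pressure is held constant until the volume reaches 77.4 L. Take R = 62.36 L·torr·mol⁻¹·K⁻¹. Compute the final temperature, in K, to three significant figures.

Adiabatic (γ = 7/5), T V^(γ−1) and P V^γ constant: T₂ = T₁·(P₂/P₁)^((γ−1)/γ) = 208.3 K; V₂ = V₁·(P₁/P₂)^(1/γ) = 33.97 L.
Isobaric, so V/T is constant: P₃ = P₂; T₃ = T₂·(V₃/V₂) = 474.6 K.

T₃ ≈ 475 K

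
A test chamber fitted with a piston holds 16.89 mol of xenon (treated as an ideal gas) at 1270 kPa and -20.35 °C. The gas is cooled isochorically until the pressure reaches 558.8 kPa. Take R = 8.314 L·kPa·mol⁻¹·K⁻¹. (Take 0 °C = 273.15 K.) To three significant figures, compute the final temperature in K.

Convert: T₁ = 252.8 K.
From PV = nRT: V₁ = nRT₁/P₁ = 27.95 L.
V constant ⇒ P ∝ T: V₂ = V₁; T₂ = T₁·(P₂/P₁) = 111.2 K.

T₂ ≈ 111 K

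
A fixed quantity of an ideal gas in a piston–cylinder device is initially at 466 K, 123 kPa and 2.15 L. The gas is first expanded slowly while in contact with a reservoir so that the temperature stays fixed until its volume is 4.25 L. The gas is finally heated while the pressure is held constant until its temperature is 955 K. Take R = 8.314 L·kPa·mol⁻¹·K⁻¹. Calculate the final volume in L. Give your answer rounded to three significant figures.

V₃ ≈ 8.71 L

Isothermal, so P V is constant: T₂ = T₁; P₂ = P₁·(V₁/V₂) = 62.22 kPa.
Isobaric, so V/T is constant: P₃ = P₂; V₃ = V₂·(T₃/T₂) = 8.710 L.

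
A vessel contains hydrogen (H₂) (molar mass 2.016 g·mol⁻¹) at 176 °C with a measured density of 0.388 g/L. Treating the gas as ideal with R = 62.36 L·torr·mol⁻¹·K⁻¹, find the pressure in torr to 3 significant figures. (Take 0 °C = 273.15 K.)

P ≈ 5.39e+03 torr

ρ = PM/(RT) ⇒ P = ρRT/M = (0.388 × 62.36 × 449.1) / 2.016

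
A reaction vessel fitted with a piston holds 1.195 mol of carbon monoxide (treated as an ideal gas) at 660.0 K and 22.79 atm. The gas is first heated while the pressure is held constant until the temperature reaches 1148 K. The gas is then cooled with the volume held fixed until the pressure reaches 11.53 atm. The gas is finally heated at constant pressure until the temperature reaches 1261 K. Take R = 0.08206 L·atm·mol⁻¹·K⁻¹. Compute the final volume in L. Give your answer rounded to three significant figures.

From PV = nRT: V₁ = nRT₁/P₁ = 2.840 L.
P constant ⇒ V ∝ T: P₂ = P₁; V₂ = V₁·(T₂/T₁) = 4.940 L.
Isochoric, so P/T is constant: V₃ = V₂; T₃ = T₂·(P₃/P₂) = 580.8 K.
P constant ⇒ V ∝ T: P₄ = P₃; V₄ = V₃·(T₄/T₃) = 10.72 L.

V₄ ≈ 10.7 L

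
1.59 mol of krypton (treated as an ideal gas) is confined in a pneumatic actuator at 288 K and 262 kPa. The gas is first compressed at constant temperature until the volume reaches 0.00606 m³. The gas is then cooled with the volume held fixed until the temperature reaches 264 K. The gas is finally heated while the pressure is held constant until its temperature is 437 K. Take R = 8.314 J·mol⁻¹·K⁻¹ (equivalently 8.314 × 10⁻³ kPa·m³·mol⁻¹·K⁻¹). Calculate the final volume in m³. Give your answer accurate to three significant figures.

V₄ ≈ 0.0100 m³

From PV = nRT: V₁ = nRT₁/P₁ = 0.01453 m³.
T constant ⇒ Boyle's law P V = const: T₂ = T₁; P₂ = P₁·(V₁/V₂) = 628.2 kPa.
V constant ⇒ P ∝ T: V₃ = V₂; P₃ = P₂·(T₃/T₂) = 575.9 kPa.
P constant ⇒ V ∝ T: P₄ = P₃; V₄ = V₃·(T₄/T₃) = 0.01003 m³.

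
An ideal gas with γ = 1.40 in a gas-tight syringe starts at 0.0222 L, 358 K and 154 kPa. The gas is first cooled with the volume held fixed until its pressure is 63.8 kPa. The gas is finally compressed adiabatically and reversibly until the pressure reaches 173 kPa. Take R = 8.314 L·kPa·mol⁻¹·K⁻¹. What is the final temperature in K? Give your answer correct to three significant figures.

V constant ⇒ P ∝ T: V₂ = V₁; T₂ = T₁·(P₂/P₁) = 148.3 K.
Reversible adiabatic, γ = 1.40: T₃ = T₂·(P₃/P₂)^((γ−1)/γ) = 197.2 K; V₃ = V₂·(P₂/P₃)^(1/γ) = 0.01089 L.

T₃ ≈ 197 K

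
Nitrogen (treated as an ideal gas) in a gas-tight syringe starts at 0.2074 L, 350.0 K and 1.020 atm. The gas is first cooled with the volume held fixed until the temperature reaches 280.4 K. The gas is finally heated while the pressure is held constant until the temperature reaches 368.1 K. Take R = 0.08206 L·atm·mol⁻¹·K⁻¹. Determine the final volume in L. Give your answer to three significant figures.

V constant ⇒ P ∝ T: V₂ = V₁; P₂ = P₁·(T₂/T₁) = 0.8172 atm.
P constant ⇒ V ∝ T: P₃ = P₂; V₃ = V₂·(T₃/T₂) = 0.2723 L.

V₃ ≈ 0.272 L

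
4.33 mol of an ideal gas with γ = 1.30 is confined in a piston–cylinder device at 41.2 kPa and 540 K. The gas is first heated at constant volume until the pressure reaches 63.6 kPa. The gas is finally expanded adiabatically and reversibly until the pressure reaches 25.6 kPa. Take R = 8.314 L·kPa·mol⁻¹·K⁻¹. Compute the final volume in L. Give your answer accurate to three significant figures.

From PV = nRT: V₁ = nRT₁/P₁ = 471.8 L.
Isochoric, so P/T is constant: V₂ = V₁; T₂ = T₁·(P₂/P₁) = 833.6 K.
Reversible adiabatic, γ = 1.30: T₃ = T₂·(P₃/P₂)^((γ−1)/γ) = 675.7 K; V₃ = V₂·(P₂/P₃)^(1/γ) = 950.2 L.

V₃ ≈ 950 L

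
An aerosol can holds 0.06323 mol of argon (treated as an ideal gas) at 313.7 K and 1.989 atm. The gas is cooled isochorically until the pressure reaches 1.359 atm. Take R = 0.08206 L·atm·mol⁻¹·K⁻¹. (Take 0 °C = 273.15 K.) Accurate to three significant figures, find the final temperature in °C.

T₂ ≈ -58.8 °C

From PV = nRT: V₁ = nRT₁/P₁ = 0.8183 L.
V constant ⇒ P ∝ T: V₂ = V₁; T₂ = T₁·(P₂/P₁) = 214.3 K.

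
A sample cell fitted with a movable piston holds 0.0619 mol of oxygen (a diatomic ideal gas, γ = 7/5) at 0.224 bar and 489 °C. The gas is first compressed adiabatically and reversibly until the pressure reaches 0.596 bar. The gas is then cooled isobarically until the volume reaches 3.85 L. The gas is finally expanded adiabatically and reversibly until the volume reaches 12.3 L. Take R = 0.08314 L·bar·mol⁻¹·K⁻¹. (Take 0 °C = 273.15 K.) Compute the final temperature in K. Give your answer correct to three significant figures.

T₄ ≈ 280 K

Convert: T₁ = 762.1 K.
From PV = nRT: V₁ = nRT₁/P₁ = 17.51 L.
Reversible adiabatic, γ = 7/5: T₂ = T₁·(P₂/P₁)^((γ−1)/γ) = 1008 K; V₂ = V₁·(P₁/P₂)^(1/γ) = 8.704 L.
Isobaric, so V/T is constant: P₃ = P₂; T₃ = T₂·(V₃/V₂) = 445.9 K.
Adiabatic (γ = 7/5), T V^(γ−1) and P V^γ constant: T₄ = T₃·(V₃/V₄)^(γ−1) = 280.2 K; P₄ = P₃·(V₃/V₄)^γ = 0.1172 bar.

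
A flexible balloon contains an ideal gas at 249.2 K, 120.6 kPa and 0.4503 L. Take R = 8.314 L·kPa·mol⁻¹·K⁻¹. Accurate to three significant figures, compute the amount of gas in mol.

PV = nRT ⇒ n = PV/(RT) = (120.6 × 0.4503) / (8.314 × 249.2)

n ≈ 0.0262 mol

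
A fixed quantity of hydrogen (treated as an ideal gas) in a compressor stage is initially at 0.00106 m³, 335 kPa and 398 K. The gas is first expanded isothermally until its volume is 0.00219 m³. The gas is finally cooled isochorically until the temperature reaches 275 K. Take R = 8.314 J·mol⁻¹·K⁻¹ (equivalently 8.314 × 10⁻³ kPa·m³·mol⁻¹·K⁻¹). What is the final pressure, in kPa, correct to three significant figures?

P₃ ≈ 112 kPa

Isothermal, so P V is constant: T₂ = T₁; P₂ = P₁·(V₁/V₂) = 162.1 kPa.
Isochoric, so P/T is constant: V₃ = V₂; P₃ = P₂·(T₃/T₂) = 112.0 kPa.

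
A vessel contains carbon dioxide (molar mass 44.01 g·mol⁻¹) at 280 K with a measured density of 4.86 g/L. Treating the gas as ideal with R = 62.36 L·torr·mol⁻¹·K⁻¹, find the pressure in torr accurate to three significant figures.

P ≈ 1.93e+03 torr

ρ = PM/(RT) ⇒ P = ρRT/M = (4.86 × 62.36 × 280.0) / 44.01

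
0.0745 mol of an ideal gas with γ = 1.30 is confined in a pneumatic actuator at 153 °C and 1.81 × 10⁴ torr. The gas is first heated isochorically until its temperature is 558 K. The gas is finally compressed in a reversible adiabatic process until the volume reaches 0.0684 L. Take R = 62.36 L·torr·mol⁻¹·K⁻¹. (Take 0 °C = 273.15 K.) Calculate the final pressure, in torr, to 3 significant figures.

P₃ ≈ 4.36e+04 torr

Convert: T₁ = 426.1 K.
From PV = nRT: V₁ = nRT₁/P₁ = 0.1094 L.
Isochoric, so P/T is constant: V₂ = V₁; P₂ = P₁·(T₂/T₁) = 2.370e+04 torr.
Adiabatic (γ = 1.30), T V^(γ−1) and P V^γ constant: T₃ = T₂·(V₂/V₃)^(γ−1) = 642.4 K; P₃ = P₂·(V₂/V₃)^γ = 4.363e+04 torr.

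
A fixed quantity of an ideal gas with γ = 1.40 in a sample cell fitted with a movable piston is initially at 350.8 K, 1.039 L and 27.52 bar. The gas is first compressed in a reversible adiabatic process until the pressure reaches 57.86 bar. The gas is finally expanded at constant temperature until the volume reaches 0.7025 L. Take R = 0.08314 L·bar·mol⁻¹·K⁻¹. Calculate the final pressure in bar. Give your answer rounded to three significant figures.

P₃ ≈ 50.3 bar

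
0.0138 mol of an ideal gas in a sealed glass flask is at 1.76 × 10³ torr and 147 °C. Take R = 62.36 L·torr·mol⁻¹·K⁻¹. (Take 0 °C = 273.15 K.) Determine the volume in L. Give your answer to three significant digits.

Convert: T = 420.15 K.
PV = nRT ⇒ V = nRT/P = (0.0138 × 62.36 × 420.15) / 1.76e+03

V ≈ 0.205 L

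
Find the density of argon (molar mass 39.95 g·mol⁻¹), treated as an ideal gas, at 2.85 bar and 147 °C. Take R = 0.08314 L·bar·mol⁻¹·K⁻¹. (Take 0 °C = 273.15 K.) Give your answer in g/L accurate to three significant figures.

ρ = PM/(RT) = (2.85 × 39.95) / (0.08314 × 420.1)

ρ ≈ 3.26 g/L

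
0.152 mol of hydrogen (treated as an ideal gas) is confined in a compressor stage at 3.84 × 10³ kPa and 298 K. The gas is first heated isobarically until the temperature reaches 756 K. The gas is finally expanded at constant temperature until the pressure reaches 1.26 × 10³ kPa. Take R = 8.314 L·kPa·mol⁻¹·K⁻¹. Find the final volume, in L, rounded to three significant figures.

V₃ ≈ 0.758 L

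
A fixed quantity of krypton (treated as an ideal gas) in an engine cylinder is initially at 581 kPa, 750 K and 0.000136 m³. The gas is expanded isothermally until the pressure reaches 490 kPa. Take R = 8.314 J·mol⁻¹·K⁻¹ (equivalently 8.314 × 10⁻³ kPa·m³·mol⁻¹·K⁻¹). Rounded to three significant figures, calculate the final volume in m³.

V₂ ≈ 0.000161 m³

T constant ⇒ Boyle's law P V = const: T₂ = T₁; V₂ = V₁·(P₁/P₂) = 0.0001613 m³.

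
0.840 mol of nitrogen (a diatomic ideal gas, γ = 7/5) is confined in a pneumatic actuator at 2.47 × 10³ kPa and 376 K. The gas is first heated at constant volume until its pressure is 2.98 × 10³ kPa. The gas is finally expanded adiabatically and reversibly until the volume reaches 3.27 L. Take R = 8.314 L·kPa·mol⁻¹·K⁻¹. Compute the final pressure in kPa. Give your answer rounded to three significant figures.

P₃ ≈ 618 kPa

From PV = nRT: V₁ = nRT₁/P₁ = 1.063 L.
V constant ⇒ P ∝ T: V₂ = V₁; T₂ = T₁·(P₂/P₁) = 453.6 K.
Adiabatic (γ = 7/5), T V^(γ−1) and P V^γ constant: T₃ = T₂·(V₂/V₃)^(γ−1) = 289.4 K; P₃ = P₂·(V₂/V₃)^γ = 618.1 kPa.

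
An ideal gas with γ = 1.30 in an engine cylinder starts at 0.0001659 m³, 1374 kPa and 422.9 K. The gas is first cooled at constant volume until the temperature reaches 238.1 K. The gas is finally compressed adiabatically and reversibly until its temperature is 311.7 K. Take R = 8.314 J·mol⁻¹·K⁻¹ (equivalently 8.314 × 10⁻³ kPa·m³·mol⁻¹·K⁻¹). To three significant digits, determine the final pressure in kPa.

V constant ⇒ P ∝ T: V₂ = V₁; P₂ = P₁·(T₂/T₁) = 773.6 kPa.
Adiabatic (γ = 1.30), T V^(γ−1) and P V^γ constant: P₃ = P₂·(T₃/T₂)^(γ/(γ−1)) = 2485 kPa; V₃ = V₂·(T₂/T₃)^(1/(γ−1)) = 6.760e-05 m³.

P₃ ≈ 2.49e+03 kPa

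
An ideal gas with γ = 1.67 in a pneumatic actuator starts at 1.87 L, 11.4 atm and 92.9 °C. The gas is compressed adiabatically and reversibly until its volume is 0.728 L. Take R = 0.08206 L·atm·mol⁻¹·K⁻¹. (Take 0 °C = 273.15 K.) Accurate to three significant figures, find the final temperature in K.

Convert: T₁ = 366.0 K.
Adiabatic (γ = 1.67), T V^(γ−1) and P V^γ constant: T₂ = T₁·(V₁/V₂)^(γ−1) = 688.7 K; P₂ = P₁·(V₁/V₂)^γ = 55.10 atm.

T₂ ≈ 689 K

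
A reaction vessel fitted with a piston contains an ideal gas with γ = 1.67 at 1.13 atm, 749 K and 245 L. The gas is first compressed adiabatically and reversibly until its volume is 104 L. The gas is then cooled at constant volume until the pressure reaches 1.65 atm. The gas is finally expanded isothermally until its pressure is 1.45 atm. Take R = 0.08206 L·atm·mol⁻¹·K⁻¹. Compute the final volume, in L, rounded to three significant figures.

V₄ ≈ 118 L

Reversible adiabatic, γ = 1.67: T₂ = T₁·(V₁/V₂)^(γ−1) = 1330 K; P₂ = P₁·(V₁/V₂)^γ = 4.727 atm.
Isochoric, so P/T is constant: V₃ = V₂; T₃ = T₂·(P₃/P₂) = 464.3 K.
T constant ⇒ Boyle's law P V = const: T₄ = T₃; V₄ = V₃·(P₃/P₄) = 118.3 L.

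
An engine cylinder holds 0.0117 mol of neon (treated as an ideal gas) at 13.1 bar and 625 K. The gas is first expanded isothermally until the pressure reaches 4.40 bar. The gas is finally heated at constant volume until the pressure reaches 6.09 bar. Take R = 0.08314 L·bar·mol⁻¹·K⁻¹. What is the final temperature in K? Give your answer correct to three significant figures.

T₃ ≈ 865 K

From PV = nRT: V₁ = nRT₁/P₁ = 0.04641 L.
T constant ⇒ Boyle's law P V = const: T₂ = T₁; V₂ = V₁·(P₁/P₂) = 0.1382 L.
V constant ⇒ P ∝ T: V₃ = V₂; T₃ = T₂·(P₃/P₂) = 865.1 K.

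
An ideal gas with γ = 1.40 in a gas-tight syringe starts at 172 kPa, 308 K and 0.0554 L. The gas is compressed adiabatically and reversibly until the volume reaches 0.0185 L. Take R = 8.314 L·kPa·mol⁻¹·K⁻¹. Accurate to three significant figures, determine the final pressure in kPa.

P₂ ≈ 799 kPa

Adiabatic (γ = 1.40), T V^(γ−1) and P V^γ constant: T₂ = T₁·(V₁/V₂)^(γ−1) = 477.6 K; P₂ = P₁·(V₁/V₂)^γ = 798.7 kPa.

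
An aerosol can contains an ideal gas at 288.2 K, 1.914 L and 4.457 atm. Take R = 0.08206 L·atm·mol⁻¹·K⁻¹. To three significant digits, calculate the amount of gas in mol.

n ≈ 0.361 mol

PV = nRT ⇒ n = PV/(RT) = (4.457 × 1.914) / (0.08206 × 288.2)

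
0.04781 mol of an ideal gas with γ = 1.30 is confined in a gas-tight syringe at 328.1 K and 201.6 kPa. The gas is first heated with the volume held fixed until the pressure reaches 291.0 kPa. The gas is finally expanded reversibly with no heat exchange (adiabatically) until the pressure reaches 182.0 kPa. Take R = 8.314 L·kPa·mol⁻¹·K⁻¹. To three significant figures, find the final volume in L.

From PV = nRT: V₁ = nRT₁/P₁ = 0.6469 L.
Isochoric, so P/T is constant: V₂ = V₁; T₂ = T₁·(P₂/P₁) = 473.6 K.
Reversible adiabatic, γ = 1.30: T₃ = T₂·(P₃/P₂)^((γ−1)/γ) = 425.0 K; V₃ = V₂·(P₂/P₃)^(1/γ) = 0.9282 L.

V₃ ≈ 0.928 L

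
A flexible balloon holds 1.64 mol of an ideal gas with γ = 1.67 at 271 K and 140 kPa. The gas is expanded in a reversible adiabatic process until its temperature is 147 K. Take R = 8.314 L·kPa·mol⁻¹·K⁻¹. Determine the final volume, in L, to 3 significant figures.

From PV = nRT: V₁ = nRT₁/P₁ = 26.39 L.
Adiabatic (γ = 1.67), T V^(γ−1) and P V^γ constant: P₂ = P₁·(T₂/T₁)^(γ/(γ−1)) = 30.48 kPa; V₂ = V₁·(T₁/T₂)^(1/(γ−1)) = 65.76 L.

V₂ ≈ 65.8 L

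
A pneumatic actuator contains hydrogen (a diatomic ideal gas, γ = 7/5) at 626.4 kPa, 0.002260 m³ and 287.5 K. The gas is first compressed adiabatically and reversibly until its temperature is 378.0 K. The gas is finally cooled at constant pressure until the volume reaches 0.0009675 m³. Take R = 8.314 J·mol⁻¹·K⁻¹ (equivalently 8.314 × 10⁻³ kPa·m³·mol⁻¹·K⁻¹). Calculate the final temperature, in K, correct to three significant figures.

T₃ ≈ 321 K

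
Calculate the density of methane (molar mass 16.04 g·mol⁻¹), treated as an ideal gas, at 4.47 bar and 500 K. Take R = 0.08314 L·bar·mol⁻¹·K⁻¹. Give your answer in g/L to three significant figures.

ρ ≈ 1.72 g/L

ρ = PM/(RT) = (4.47 × 16.04) / (0.08314 × 500.0)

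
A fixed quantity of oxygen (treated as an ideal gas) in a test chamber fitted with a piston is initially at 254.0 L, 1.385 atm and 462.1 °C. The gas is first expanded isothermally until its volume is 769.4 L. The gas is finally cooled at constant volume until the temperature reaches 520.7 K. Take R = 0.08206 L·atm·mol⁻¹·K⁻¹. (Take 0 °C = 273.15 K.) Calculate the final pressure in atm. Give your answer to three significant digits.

P₃ ≈ 0.324 atm

Convert: T₁ = 735.2 K.
T constant ⇒ Boyle's law P V = const: T₂ = T₁; P₂ = P₁·(V₁/V₂) = 0.4572 atm.
Isochoric, so P/T is constant: V₃ = V₂; P₃ = P₂·(T₃/T₂) = 0.3238 atm.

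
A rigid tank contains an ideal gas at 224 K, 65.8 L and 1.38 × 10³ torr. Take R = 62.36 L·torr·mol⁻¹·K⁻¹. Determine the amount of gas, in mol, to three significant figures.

PV = nRT ⇒ n = PV/(RT) = (1.38e+03 × 65.8) / (62.36 × 224)

n ≈ 6.50 mol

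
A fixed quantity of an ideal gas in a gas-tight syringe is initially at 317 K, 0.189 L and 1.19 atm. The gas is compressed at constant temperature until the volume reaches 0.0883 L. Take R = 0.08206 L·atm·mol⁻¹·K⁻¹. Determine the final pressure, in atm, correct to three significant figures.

Isothermal, so P V is constant: T₂ = T₁; P₂ = P₁·(V₁/V₂) = 2.547 atm.

P₂ ≈ 2.55 atm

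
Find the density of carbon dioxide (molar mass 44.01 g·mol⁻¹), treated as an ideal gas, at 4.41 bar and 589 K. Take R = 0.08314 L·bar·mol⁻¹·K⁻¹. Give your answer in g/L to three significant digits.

ρ ≈ 3.96 g/L

ρ = PM/(RT) = (4.41 × 44.01) / (0.08314 × 589.0)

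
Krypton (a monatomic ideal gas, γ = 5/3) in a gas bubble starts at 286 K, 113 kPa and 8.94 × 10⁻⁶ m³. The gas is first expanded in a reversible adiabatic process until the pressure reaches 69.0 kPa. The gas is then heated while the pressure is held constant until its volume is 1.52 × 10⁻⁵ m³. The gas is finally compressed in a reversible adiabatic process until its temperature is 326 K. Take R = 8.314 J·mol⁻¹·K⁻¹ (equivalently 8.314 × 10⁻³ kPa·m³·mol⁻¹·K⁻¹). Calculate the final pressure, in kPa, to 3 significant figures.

P₄ ≈ 87.2 kPa

Adiabatic (γ = 5/3), T V^(γ−1) and P V^γ constant: T₂ = T₁·(P₂/P₁)^((γ−1)/γ) = 234.8 K; V₂ = V₁·(P₁/P₂)^(1/γ) = 1.202e-05 m³.
P constant ⇒ V ∝ T: P₃ = P₂; T₃ = T₂·(V₃/V₂) = 296.9 K.
Adiabatic (γ = 5/3), T V^(γ−1) and P V^γ constant: P₄ = P₃·(T₄/T₃)^(γ/(γ−1)) = 87.15 kPa; V₄ = V₃·(T₃/T₄)^(1/(γ−1)) = 1.321e-05 m³.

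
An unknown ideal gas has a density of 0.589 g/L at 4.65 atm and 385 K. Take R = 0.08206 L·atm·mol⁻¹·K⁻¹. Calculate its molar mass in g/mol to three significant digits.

ρ = PM/(RT) ⇒ M = ρRT/P = (0.589 × 0.08206 × 385.0) / 4.65

M ≈ 4.00 g/mol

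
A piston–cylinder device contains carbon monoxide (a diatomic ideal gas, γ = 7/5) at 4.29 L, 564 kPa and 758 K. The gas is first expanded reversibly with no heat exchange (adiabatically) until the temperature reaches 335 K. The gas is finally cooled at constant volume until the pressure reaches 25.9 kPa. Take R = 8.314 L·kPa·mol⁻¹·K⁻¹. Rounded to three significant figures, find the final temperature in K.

T₃ ≈ 268 K

Reversible adiabatic, γ = 7/5: P₂ = P₁·(T₂/T₁)^(γ/(γ−1)) = 32.37 kPa; V₂ = V₁·(T₁/T₂)^(1/(γ−1)) = 33.04 L.
Isochoric, so P/T is constant: V₃ = V₂; T₃ = T₂·(P₃/P₂) = 268.1 K.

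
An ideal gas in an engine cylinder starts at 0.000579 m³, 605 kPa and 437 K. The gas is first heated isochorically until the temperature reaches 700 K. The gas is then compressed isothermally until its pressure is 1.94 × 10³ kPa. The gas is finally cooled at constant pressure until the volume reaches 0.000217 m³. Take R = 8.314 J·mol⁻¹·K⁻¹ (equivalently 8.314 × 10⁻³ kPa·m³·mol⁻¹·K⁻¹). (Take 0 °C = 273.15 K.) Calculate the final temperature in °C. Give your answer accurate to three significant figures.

T₄ ≈ 252 °C

Isochoric, so P/T is constant: V₂ = V₁; P₂ = P₁·(T₂/T₁) = 969.1 kPa.
T constant ⇒ Boyle's law P V = const: T₃ = T₂; V₃ = V₂·(P₂/P₃) = 0.0002892 m³.
Isobaric, so V/T is constant: P₄ = P₃; T₄ = T₃·(V₄/V₃) = 525.2 K.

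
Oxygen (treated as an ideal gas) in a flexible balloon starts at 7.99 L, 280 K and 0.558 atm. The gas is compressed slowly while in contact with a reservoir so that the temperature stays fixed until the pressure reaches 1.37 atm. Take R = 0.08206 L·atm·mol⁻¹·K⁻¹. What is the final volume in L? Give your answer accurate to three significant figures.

T constant ⇒ Boyle's law P V = const: T₂ = T₁; V₂ = V₁·(P₁/P₂) = 3.254 L.

V₂ ≈ 3.25 L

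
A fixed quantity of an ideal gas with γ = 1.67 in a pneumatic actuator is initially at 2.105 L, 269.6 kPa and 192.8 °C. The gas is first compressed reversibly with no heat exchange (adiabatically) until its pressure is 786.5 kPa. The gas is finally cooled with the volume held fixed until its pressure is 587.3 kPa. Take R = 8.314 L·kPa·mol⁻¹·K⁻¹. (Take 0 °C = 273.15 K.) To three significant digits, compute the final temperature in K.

T₃ ≈ 535 K

Convert: T₁ = 465.9 K.
Adiabatic (γ = 1.67), T V^(γ−1) and P V^γ constant: T₂ = T₁·(P₂/P₁)^((γ−1)/γ) = 716.0 K; V₂ = V₁·(P₁/P₂)^(1/γ) = 1.109 L.
Isochoric, so P/T is constant: V₃ = V₂; T₃ = T₂·(P₃/P₂) = 534.6 K.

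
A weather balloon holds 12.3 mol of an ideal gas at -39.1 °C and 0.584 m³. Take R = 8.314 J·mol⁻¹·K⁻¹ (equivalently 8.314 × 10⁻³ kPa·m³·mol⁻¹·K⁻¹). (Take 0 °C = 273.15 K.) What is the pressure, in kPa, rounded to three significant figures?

P ≈ 41.0 kPa

Convert: T = 234.05 K.
PV = nRT ⇒ P = nRT/V = (12.3 × 8.314 × 10⁻³ × 234.05) / 0.584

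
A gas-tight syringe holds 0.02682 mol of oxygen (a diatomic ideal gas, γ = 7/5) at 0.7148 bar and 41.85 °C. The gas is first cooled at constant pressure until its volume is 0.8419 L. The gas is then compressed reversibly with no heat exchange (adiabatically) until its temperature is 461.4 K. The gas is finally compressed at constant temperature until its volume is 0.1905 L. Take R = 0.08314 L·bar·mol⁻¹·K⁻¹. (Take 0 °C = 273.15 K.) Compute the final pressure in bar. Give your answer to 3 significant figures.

Convert: T₁ = 315.0 K.
From PV = nRT: V₁ = nRT₁/P₁ = 0.9826 L.
Isobaric, so V/T is constant: P₂ = P₁; T₂ = T₁·(V₂/V₁) = 269.9 K.
Reversible adiabatic, γ = 7/5: P₃ = P₂·(T₃/T₂)^(γ/(γ−1)) = 4.670 bar; V₃ = V₂·(T₂/T₃)^(1/(γ−1)) = 0.2203 L.
Isothermal, so P V is constant: T₄ = T₃; P₄ = P₃·(V₃/V₄) = 5.401 bar.

P₄ ≈ 5.40 bar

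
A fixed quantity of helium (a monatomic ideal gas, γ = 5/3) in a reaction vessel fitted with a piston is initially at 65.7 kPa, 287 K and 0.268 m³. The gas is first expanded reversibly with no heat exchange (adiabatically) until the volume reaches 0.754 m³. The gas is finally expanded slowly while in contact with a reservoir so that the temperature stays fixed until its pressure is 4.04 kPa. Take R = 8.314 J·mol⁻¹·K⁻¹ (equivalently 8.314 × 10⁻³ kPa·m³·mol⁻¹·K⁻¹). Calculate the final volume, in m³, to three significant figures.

V₃ ≈ 2.19 m³

Reversible adiabatic, γ = 5/3: T₂ = T₁·(V₁/V₂)^(γ−1) = 144.0 K; P₂ = P₁·(V₁/V₂)^γ = 11.72 kPa.
Isothermal, so P V is constant: T₃ = T₂; V₃ = V₂·(P₂/P₃) = 2.187 m³.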